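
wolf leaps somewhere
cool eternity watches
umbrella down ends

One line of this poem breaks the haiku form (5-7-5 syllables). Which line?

Line 1: "wolf leaps somewhere": 1+1+2 = 4 (expected 5)
Line 2: "cool eternity watches": 1+4+2 = 7 ✓
Line 3: "umbrella down ends": 3+1+1 = 5 ✓

Line 1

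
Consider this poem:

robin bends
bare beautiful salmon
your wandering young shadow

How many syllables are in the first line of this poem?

3

The first line: "robin bends": 2+1 = 3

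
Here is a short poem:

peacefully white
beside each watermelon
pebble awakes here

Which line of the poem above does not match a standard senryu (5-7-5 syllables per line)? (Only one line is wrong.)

Line 1: "peacefully white": 3+1 = 4 (expected 5)
Line 2: "beside each watermelon": 2+1+4 = 7 ✓
Line 3: "pebble awakes here": 2+2+1 = 5 ✓

Line 1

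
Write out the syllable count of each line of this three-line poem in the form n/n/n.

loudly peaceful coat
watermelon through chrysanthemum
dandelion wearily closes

5/9/9

Line 1: loudly (2), peaceful (2), coat (1) → 5
Line 2: watermelon (4), through (1), chrysanthemum (4) → 9
Line 3: dandelion (4), wearily (3), closes (2) → 9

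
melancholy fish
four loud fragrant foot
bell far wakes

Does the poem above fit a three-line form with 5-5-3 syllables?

Yes

Line 1: melancholy(4) + fish(1) = 5 ✓
Line 2: four(1) + loud(1) + fragrant(2) + foot(1) = 5 ✓
Line 3: bell(1) + far(1) + wakes(1) = 3 ✓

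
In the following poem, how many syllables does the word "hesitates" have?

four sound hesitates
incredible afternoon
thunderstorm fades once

3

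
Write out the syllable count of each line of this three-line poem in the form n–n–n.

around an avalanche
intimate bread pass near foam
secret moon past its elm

6–7–6

Line 1: around (2), an (1), avalanche (3) → 6
Line 2: intimate (3), bread (1), pass (1), near (1), foam (1) → 7
Line 3: secret (2), moon (1), past (1), its (1), elm (1) → 6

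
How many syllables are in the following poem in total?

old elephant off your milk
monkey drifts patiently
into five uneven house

20

Line 1: old (1), elephant (3), off (1), your (1), milk (1) → 7
Line 2: monkey (2), drifts (1), patiently (3) → 6
Line 3: into (2), five (1), uneven (3), house (1) → 7
Total: 7 + 6 + 7 = 20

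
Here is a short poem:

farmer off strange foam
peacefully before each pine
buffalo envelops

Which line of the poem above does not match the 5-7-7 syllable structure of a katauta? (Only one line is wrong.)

Line 1: farmer(2) + off(1) + strange(1) + foam(1) = 5 ✓
Line 2: peacefully(3) + before(2) + each(1) + pine(1) = 7 ✓
Line 3: buffalo(3) + envelops(3) = 6 (expected 7)

The third line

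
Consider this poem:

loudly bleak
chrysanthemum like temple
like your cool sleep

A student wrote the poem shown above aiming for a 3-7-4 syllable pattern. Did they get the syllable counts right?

Yes

Line 1: loudly (2), bleak (1) → 3 ✓
Line 2: chrysanthemum (4), like (1), temple (2) → 7 ✓
Line 3: like (1), your (1), cool (1), sleep (1) → 4 ✓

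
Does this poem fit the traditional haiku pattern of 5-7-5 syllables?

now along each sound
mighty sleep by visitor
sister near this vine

Yes

Line 1: now(1) + along(2) + each(1) + sound(1) = 5 ✓
Line 2: mighty(2) + sleep(1) + by(1) + visitor(3) = 7 ✓
Line 3: sister(2) + near(1) + this(1) + vine(1) = 5 ✓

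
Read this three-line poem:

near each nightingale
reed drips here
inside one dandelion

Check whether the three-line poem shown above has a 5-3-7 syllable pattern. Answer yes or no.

Yes

Line 1: near (1), each (1), nightingale (3) → 5 ✓
Line 2: reed (1), drips (1), here (1) → 3 ✓
Line 3: inside (2), one (1), dandelion (4) → 7 ✓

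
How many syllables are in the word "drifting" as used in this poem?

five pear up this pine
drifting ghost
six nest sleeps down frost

2

"drifting" has 2 syllables.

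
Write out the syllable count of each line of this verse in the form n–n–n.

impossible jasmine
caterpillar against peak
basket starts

6–7–3

Line 1: impossible(4) + jasmine(2) = 6
Line 2: caterpillar(4) + against(2) + peak(1) = 7
Line 3: basket(2) + starts(1) = 3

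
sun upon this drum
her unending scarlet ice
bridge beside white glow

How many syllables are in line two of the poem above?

Line two: her (1), unending (3), scarlet (2), ice (1) → 7

7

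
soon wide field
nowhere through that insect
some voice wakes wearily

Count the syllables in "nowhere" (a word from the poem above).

2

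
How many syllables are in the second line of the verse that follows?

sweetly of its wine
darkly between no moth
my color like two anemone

The second line: darkly (2), between (2), no (1), moth (1) → 6

6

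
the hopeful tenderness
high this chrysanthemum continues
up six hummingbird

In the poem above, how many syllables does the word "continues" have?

3

"continues" has 3 syllables.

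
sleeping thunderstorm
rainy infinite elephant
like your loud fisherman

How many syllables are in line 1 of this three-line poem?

Line 1: sleeping (2), thunderstorm (3) → 5

5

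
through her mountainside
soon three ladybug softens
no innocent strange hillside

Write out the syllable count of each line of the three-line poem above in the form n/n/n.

5/7/7

Line 1: "through her mountainside": 1+1+3 = 5
Line 2: "soon three ladybug softens": 1+1+3+2 = 7
Line 3: "no innocent strange hillside": 1+3+1+2 = 7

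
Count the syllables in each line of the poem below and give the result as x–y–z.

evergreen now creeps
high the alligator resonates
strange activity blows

5–9–6

Line 1: "evergreen now creeps": 3+1+1 = 5
Line 2: "high the alligator resonates": 1+1+4+3 = 9
Line 3: "strange activity blows": 1+4+1 = 6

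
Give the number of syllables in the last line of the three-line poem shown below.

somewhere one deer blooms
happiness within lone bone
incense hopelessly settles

7

The last line: incense(2) + hopelessly(3) + settles(2) = 7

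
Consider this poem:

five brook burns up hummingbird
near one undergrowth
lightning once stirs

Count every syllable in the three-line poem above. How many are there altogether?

Line 1: five(1) + brook(1) + burns(1) + up(1) + hummingbird(3) = 7
Line 2: near(1) + one(1) + undergrowth(3) = 5
Line 3: lightning(2) + once(1) + stirs(1) = 4
Total: 7 + 5 + 4 = 16

16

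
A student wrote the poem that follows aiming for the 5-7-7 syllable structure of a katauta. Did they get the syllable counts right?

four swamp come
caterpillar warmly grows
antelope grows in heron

No

Line 1: four(1) + swamp(1) + come(1) = 3 (expected 5)
Line 2: caterpillar(4) + warmly(2) + grows(1) = 7 ✓
Line 3: antelope(3) + grows(1) + in(1) + heron(2) = 7 ✓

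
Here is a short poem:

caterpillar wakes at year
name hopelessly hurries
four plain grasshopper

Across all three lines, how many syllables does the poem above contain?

Line 1: caterpillar(4) + wakes(1) + at(1) + year(1) = 7
Line 2: name(1) + hopelessly(3) + hurries(2) = 6
Line 3: four(1) + plain(1) + grasshopper(3) = 5
Total: 7 + 6 + 5 = 18

18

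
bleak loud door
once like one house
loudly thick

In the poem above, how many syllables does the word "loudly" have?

"loudly" has 2 syllables.

2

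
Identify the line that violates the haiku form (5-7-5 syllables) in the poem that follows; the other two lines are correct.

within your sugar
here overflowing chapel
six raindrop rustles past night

The third line

Line 1: within (2), your (1), sugar (2) → 5 ✓
Line 2: here (1), overflowing (4), chapel (2) → 7 ✓
Line 3: six (1), raindrop (2), rustles (2), past (1), night (1) → 7 (expected 5)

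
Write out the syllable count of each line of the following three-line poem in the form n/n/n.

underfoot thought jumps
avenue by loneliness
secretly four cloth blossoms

Line 1: "underfoot thought jumps": 3+1+1 = 5
Line 2: "avenue by loneliness": 3+1+3 = 7
Line 3: "secretly four cloth blossoms": 3+1+1+2 = 7

5/7/7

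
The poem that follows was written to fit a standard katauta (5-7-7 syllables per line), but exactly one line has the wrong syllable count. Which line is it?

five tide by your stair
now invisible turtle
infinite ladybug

Line 1: "five tide by your stair": 1+1+1+1+1 = 5 ✓
Line 2: "now invisible turtle": 1+4+2 = 7 ✓
Line 3: "infinite ladybug": 3+3 = 6 (expected 7)

The third line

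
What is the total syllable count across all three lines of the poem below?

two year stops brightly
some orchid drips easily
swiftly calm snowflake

17

Line 1: "two year stops brightly": 1+1+1+2 = 5
Line 2: "some orchid drips easily": 1+2+1+3 = 7
Line 3: "swiftly calm snowflake": 2+1+2 = 5
Total: 5 + 7 + 5 = 17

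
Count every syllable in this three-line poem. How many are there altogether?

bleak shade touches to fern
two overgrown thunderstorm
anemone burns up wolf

20

Line 1: bleak(1) + shade(1) + touches(2) + to(1) + fern(1) = 6
Line 2: two(1) + overgrown(3) + thunderstorm(3) = 7
Line 3: anemone(4) + burns(1) + up(1) + wolf(1) = 7
Total: 6 + 7 + 7 = 20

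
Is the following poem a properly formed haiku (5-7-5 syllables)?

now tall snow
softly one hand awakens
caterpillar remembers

No

Line 1: now(1) + tall(1) + snow(1) = 3 (expected 5)
Line 2: softly(2) + one(1) + hand(1) + awakens(3) = 7 ✓
Line 3: caterpillar(4) + remembers(3) = 7 (expected 5)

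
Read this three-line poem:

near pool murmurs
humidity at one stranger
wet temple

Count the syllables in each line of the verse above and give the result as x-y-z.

Line 1: "near pool murmurs": 1+1+2 = 4
Line 2: "humidity at one stranger": 4+1+1+2 = 8
Line 3: "wet temple": 1+2 = 3

4-8-3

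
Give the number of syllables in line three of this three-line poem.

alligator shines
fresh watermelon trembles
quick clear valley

4

Line three: "quick clear valley": 1+1+2 = 4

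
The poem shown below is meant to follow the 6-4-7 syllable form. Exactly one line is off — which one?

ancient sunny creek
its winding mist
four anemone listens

Line 1: ancient (2), sunny (2), creek (1) → 5 (expected 6)
Line 2: its (1), winding (2), mist (1) → 4 ✓
Line 3: four (1), anemone (4), listens (2) → 7 ✓

The first line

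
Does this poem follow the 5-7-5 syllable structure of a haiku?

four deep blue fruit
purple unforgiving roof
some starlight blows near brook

No

Line 1: four (1), deep (1), blue (1), fruit (1) → 4 (expected 5)
Line 2: purple (2), unforgiving (4), roof (1) → 7 ✓
Line 3: some (1), starlight (2), blows (1), near (1), brook (1) → 6 (expected 5)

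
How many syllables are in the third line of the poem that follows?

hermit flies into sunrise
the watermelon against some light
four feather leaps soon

5

The third line: "four feather leaps soon": 1+2+1+1 = 5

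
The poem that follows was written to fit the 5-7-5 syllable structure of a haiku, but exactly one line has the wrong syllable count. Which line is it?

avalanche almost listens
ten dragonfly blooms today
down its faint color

Line 1

Line 1: "avalanche almost listens": 3+2+2 = 7 (expected 5)
Line 2: "ten dragonfly blooms today": 1+3+1+2 = 7 ✓
Line 3: "down its faint color": 1+1+1+2 = 5 ✓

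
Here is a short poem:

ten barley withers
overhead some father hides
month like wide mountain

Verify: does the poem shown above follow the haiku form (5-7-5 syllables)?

Yes

Line 1: ten (1), barley (2), withers (2) → 5 ✓
Line 2: overhead (3), some (1), father (2), hides (1) → 7 ✓
Line 3: month (1), like (1), wide (1), mountain (2) → 5 ✓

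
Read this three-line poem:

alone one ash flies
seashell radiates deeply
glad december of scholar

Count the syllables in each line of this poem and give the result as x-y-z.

5-7-7

Line 1: alone (2), one (1), ash (1), flies (1) → 5
Line 2: seashell (2), radiates (3), deeply (2) → 7
Line 3: glad (1), december (3), of (1), scholar (2) → 7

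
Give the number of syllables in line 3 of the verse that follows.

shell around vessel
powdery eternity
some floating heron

5

Line 3: some(1) + floating(2) + heron(2) = 5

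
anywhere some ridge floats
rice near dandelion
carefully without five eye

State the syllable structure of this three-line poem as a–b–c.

6–6–7

Line 1: "anywhere some ridge floats": 3+1+1+1 = 6
Line 2: "rice near dandelion": 1+1+4 = 6
Line 3: "carefully without five eye": 3+2+1+1 = 7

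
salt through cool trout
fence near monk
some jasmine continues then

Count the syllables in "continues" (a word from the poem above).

3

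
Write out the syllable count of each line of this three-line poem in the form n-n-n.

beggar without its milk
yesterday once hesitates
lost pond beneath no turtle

Line 1: "beggar without its milk": 2+2+1+1 = 6
Line 2: "yesterday once hesitates": 3+1+3 = 7
Line 3: "lost pond beneath no turtle": 1+1+2+1+2 = 7

6-7-7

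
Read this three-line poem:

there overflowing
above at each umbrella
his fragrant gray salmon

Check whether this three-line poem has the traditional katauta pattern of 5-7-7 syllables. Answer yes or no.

No

Line 1: there(1) + overflowing(4) = 5 ✓
Line 2: above(2) + at(1) + each(1) + umbrella(3) = 7 ✓
Line 3: his(1) + fragrant(2) + gray(1) + salmon(2) = 6 (expected 7)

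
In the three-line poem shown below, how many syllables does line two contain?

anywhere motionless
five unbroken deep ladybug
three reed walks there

Line two: five (1), unbroken (3), deep (1), ladybug (3) → 8

8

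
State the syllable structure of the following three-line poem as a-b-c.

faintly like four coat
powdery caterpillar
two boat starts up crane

5-7-5

Line 1: faintly(2) + like(1) + four(1) + coat(1) = 5
Line 2: powdery(3) + caterpillar(4) = 7
Line 3: two(1) + boat(1) + starts(1) + up(1) + crane(1) = 5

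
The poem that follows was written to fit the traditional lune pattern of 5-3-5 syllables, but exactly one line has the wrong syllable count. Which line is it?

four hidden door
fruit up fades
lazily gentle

Line 1

Line 1: four (1), hidden (2), door (1) → 4 (expected 5)
Line 2: fruit (1), up (1), fades (1) → 3 ✓
Line 3: lazily (3), gentle (2) → 5 ✓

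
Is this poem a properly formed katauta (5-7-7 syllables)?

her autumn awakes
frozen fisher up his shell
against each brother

No

Line 1: her (1), autumn (2), awakes (2) → 5 ✓
Line 2: frozen (2), fisher (2), up (1), his (1), shell (1) → 7 ✓
Line 3: against (2), each (1), brother (2) → 5 (expected 7)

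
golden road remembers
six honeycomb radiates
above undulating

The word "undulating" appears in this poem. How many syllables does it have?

4

"undulating" has 4 syllables.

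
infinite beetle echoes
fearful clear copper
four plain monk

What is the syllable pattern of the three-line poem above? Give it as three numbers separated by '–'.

7–5–3

Line 1: infinite (3), beetle (2), echoes (2) → 7
Line 2: fearful (2), clear (1), copper (2) → 5
Line 3: four (1), plain (1), monk (1) → 3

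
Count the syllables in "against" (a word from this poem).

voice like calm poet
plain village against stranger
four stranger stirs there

2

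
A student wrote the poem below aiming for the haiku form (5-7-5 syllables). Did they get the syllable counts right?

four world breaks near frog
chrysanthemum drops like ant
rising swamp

Line 1: four(1) + world(1) + breaks(1) + near(1) + frog(1) = 5 ✓
Line 2: chrysanthemum(4) + drops(1) + like(1) + ant(1) = 7 ✓
Line 3: rising(2) + swamp(1) = 3 (expected 5)

No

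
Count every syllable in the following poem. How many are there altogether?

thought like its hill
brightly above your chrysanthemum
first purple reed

17

Line 1: thought (1), like (1), its (1), hill (1) → 4
Line 2: brightly (2), above (2), your (1), chrysanthemum (4) → 9
Line 3: first (1), purple (2), reed (1) → 4
Total: 4 + 9 + 4 = 17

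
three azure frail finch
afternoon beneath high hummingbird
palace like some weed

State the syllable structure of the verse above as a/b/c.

5/9/5

Line 1: "three azure frail finch": 1+2+1+1 = 5
Line 2: "afternoon beneath high hummingbird": 3+2+1+3 = 9
Line 3: "palace like some weed": 2+1+1+1 = 5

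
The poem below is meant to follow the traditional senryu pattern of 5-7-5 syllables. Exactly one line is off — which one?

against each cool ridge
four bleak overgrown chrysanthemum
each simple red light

Line 1: "against each cool ridge": 2+1+1+1 = 5 ✓
Line 2: "four bleak overgrown chrysanthemum": 1+1+3+4 = 9 (expected 7)
Line 3: "each simple red light": 1+2+1+1 = 5 ✓

The second line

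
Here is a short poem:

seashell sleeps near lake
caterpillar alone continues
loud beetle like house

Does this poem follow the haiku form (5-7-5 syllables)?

No

Line 1: seashell(2) + sleeps(1) + near(1) + lake(1) = 5 ✓
Line 2: caterpillar(4) + alone(2) + continues(3) = 9 (expected 7)
Line 3: loud(1) + beetle(2) + like(1) + house(1) = 5 ✓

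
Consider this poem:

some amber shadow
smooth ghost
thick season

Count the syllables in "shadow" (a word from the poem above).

"shadow" has 2 syllables.

2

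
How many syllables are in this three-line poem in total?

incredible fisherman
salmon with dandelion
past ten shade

17

Line 1: incredible (4), fisherman (3) → 7
Line 2: salmon (2), with (1), dandelion (4) → 7
Line 3: past (1), ten (1), shade (1) → 3
Total: 7 + 7 + 3 = 17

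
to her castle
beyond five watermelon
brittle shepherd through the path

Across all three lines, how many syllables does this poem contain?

18

Line 1: to(1) + her(1) + castle(2) = 4
Line 2: beyond(2) + five(1) + watermelon(4) = 7
Line 3: brittle(2) + shepherd(2) + through(1) + the(1) + path(1) = 7
Total: 4 + 7 + 7 = 18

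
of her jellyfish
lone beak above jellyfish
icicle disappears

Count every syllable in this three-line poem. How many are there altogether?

18

Line 1: "of her jellyfish": 1+1+3 = 5
Line 2: "lone beak above jellyfish": 1+1+2+3 = 7
Line 3: "icicle disappears": 3+3 = 6
Total: 5 + 7 + 6 = 18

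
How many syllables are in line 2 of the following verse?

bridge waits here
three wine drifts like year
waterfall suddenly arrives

Line 2: three(1) + wine(1) + drifts(1) + like(1) + year(1) = 5

5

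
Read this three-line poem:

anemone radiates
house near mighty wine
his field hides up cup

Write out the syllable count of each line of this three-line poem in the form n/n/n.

Line 1: "anemone radiates": 4+3 = 7
Line 2: "house near mighty wine": 1+1+2+1 = 5
Line 3: "his field hides up cup": 1+1+1+1+1 = 5

7/5/5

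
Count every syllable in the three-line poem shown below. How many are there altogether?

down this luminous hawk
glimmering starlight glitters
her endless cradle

18

Line 1: down(1) + this(1) + luminous(3) + hawk(1) = 6
Line 2: glimmering(3) + starlight(2) + glitters(2) = 7
Line 3: her(1) + endless(2) + cradle(2) = 5
Total: 6 + 7 + 5 = 18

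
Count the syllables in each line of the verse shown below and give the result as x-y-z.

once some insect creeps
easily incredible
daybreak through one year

5-7-5

Line 1: "once some insect creeps": 1+1+2+1 = 5
Line 2: "easily incredible": 3+4 = 7
Line 3: "daybreak through one year": 2+1+1+1 = 5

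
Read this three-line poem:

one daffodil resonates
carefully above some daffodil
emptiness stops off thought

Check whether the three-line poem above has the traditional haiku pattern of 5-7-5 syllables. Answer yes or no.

No

Line 1: one(1) + daffodil(3) + resonates(3) = 7 (expected 5)
Line 2: carefully(3) + above(2) + some(1) + daffodil(3) = 9 (expected 7)
Line 3: emptiness(3) + stops(1) + off(1) + thought(1) = 6 (expected 5)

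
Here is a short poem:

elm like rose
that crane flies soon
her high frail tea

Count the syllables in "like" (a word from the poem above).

1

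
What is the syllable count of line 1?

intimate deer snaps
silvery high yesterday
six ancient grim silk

Line 1: "intimate deer snaps": 3+1+1 = 5

5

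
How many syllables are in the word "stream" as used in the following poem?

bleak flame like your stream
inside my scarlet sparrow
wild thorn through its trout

1

"stream" has 1 syllable.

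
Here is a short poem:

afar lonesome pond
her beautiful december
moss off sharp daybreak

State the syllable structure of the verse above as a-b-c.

5-7-5

Line 1: afar (2), lonesome (2), pond (1) → 5
Line 2: her (1), beautiful (3), december (3) → 7
Line 3: moss (1), off (1), sharp (1), daybreak (2) → 5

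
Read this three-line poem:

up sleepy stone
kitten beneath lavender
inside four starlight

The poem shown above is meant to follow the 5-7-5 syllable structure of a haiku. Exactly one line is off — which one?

Line 1

Line 1: up(1) + sleepy(2) + stone(1) = 4 (expected 5)
Line 2: kitten(2) + beneath(2) + lavender(3) = 7 ✓
Line 3: inside(2) + four(1) + starlight(2) = 5 ✓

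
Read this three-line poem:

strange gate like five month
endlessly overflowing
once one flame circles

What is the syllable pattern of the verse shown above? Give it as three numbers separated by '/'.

5/7/5

Line 1: strange(1) + gate(1) + like(1) + five(1) + month(1) = 5
Line 2: endlessly(3) + overflowing(4) = 7
Line 3: once(1) + one(1) + flame(1) + circles(2) = 5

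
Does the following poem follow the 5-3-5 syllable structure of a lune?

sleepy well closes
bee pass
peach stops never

Line 1: "sleepy well closes": 2+1+2 = 5 ✓
Line 2: "bee pass": 1+1 = 2 (expected 3)
Line 3: "peach stops never": 1+1+2 = 4 (expected 5)

No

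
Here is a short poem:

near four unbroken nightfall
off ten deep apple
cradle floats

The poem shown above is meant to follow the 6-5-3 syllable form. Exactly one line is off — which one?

Line 1: near (1), four (1), unbroken (3), nightfall (2) → 7 (expected 6)
Line 2: off (1), ten (1), deep (1), apple (2) → 5 ✓
Line 3: cradle (2), floats (1) → 3 ✓

The first line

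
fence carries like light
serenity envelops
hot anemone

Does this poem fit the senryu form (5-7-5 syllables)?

Line 1: "fence carries like light": 1+2+1+1 = 5 ✓
Line 2: "serenity envelops": 4+3 = 7 ✓
Line 3: "hot anemone": 1+4 = 5 ✓

Yes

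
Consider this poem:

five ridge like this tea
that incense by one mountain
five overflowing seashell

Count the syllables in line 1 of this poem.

5

Line 1: five(1) + ridge(1) + like(1) + this(1) + tea(1) = 5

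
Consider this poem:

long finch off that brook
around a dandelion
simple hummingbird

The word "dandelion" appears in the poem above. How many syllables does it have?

"dandelion" has 4 syllables.

4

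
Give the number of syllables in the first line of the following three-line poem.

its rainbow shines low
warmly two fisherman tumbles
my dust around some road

5

The first line: "its rainbow shines low": 1+2+1+1 = 5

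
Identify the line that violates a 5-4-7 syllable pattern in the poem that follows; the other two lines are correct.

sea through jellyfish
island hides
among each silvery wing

Line 1: sea (1), through (1), jellyfish (3) → 5 ✓
Line 2: island (2), hides (1) → 3 (expected 4)
Line 3: among (2), each (1), silvery (3), wing (1) → 7 ✓

The second line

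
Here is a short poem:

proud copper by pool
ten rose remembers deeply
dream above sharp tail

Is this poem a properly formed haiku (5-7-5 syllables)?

Yes

Line 1: proud(1) + copper(2) + by(1) + pool(1) = 5 ✓
Line 2: ten(1) + rose(1) + remembers(3) + deeply(2) = 7 ✓
Line 3: dream(1) + above(2) + sharp(1) + tail(1) = 5 ✓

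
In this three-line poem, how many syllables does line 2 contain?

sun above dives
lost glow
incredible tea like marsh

Line 2: "lost glow": 1+1 = 2

2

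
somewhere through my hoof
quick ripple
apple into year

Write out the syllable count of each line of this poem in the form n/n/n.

Line 1: "somewhere through my hoof": 2+1+1+1 = 5
Line 2: "quick ripple": 1+2 = 3
Line 3: "apple into year": 2+2+1 = 5

5/3/5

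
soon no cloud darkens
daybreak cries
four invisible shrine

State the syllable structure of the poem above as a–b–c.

Line 1: soon (1), no (1), cloud (1), darkens (2) → 5
Line 2: daybreak (2), cries (1) → 3
Line 3: four (1), invisible (4), shrine (1) → 6

5–3–6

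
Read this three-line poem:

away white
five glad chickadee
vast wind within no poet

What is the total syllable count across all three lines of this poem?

15

Line 1: away (2), white (1) → 3
Line 2: five (1), glad (1), chickadee (3) → 5
Line 3: vast (1), wind (1), within (2), no (1), poet (2) → 7
Total: 3 + 5 + 7 = 15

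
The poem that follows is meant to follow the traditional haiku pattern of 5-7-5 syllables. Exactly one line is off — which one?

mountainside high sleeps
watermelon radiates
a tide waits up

Line 1: mountainside (3), high (1), sleeps (1) → 5 ✓
Line 2: watermelon (4), radiates (3) → 7 ✓
Line 3: a (1), tide (1), waits (1), up (1) → 4 (expected 5)

The third line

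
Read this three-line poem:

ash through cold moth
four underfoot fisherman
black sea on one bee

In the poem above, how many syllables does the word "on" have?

1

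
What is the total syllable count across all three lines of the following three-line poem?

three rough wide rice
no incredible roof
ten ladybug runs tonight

Line 1: three(1) + rough(1) + wide(1) + rice(1) = 4
Line 2: no(1) + incredible(4) + roof(1) = 6
Line 3: ten(1) + ladybug(3) + runs(1) + tonight(2) = 7
Total: 4 + 6 + 7 = 17

17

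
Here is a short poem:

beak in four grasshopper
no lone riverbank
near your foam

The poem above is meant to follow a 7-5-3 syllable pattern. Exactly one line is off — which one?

Line 1: beak (1), in (1), four (1), grasshopper (3) → 6 (expected 7)
Line 2: no (1), lone (1), riverbank (3) → 5 ✓
Line 3: near (1), your (1), foam (1) → 3 ✓

The first line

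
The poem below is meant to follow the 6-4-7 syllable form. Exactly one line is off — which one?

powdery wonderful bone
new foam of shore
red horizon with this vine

Line 1: powdery(3) + wonderful(3) + bone(1) = 7 (expected 6)
Line 2: new(1) + foam(1) + of(1) + shore(1) = 4 ✓
Line 3: red(1) + horizon(3) + with(1) + this(1) + vine(1) = 7 ✓

Line 1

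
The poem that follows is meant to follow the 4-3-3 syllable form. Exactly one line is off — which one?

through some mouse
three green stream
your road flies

The first line

Line 1: "through some mouse": 1+1+1 = 3 (expected 4)
Line 2: "three green stream": 1+1+1 = 3 ✓
Line 3: "your road flies": 1+1+1 = 3 ✓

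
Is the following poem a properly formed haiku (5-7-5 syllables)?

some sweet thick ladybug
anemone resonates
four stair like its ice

Line 1: "some sweet thick ladybug": 1+1+1+3 = 6 (expected 5)
Line 2: "anemone resonates": 4+3 = 7 ✓
Line 3: "four stair like its ice": 1+1+1+1+1 = 5 ✓

No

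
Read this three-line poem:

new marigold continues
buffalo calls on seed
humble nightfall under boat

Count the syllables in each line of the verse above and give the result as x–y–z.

7–6–7

Line 1: new (1), marigold (3), continues (3) → 7
Line 2: buffalo (3), calls (1), on (1), seed (1) → 6
Line 3: humble (2), nightfall (2), under (2), boat (1) → 7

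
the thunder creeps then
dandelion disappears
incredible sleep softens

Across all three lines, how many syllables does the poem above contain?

19

Line 1: "the thunder creeps then": 1+2+1+1 = 5
Line 2: "dandelion disappears": 4+3 = 7
Line 3: "incredible sleep softens": 4+1+2 = 7
Total: 5 + 7 + 7 = 19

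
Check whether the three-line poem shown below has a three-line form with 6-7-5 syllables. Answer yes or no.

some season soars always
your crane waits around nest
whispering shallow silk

No

Line 1: some(1) + season(2) + soars(1) + always(2) = 6 ✓
Line 2: your(1) + crane(1) + waits(1) + around(2) + nest(1) = 6 (expected 7)
Line 3: whispering(3) + shallow(2) + silk(1) = 6 (expected 5)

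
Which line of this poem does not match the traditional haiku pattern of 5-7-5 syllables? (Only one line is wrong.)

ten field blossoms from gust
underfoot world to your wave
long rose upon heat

The first line

Line 1: ten(1) + field(1) + blossoms(2) + from(1) + gust(1) = 6 (expected 5)
Line 2: underfoot(3) + world(1) + to(1) + your(1) + wave(1) = 7 ✓
Line 3: long(1) + rose(1) + upon(2) + heat(1) = 5 ✓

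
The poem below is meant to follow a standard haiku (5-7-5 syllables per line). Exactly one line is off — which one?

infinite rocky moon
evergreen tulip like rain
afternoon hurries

The first line

Line 1: infinite(3) + rocky(2) + moon(1) = 6 (expected 5)
Line 2: evergreen(3) + tulip(2) + like(1) + rain(1) = 7 ✓
Line 3: afternoon(3) + hurries(2) = 5 ✓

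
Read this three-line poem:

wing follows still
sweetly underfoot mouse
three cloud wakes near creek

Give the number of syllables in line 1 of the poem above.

Line 1: wing(1) + follows(2) + still(1) = 4

4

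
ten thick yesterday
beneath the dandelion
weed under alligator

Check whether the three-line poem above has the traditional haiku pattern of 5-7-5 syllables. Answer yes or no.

Line 1: ten (1), thick (1), yesterday (3) → 5 ✓
Line 2: beneath (2), the (1), dandelion (4) → 7 ✓
Line 3: weed (1), under (2), alligator (4) → 7 (expected 5)

No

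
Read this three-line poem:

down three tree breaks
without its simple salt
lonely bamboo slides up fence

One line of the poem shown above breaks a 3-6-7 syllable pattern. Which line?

Line 1: "down three tree breaks": 1+1+1+1 = 4 (expected 3)
Line 2: "without its simple salt": 2+1+2+1 = 6 ✓
Line 3: "lonely bamboo slides up fence": 2+2+1+1+1 = 7 ✓

Line 1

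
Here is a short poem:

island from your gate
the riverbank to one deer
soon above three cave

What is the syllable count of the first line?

The first line: island (2), from (1), your (1), gate (1) → 5

5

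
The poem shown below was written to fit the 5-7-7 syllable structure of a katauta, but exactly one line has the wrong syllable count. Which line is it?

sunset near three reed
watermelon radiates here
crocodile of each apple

The second line

Line 1: "sunset near three reed": 2+1+1+1 = 5 ✓
Line 2: "watermelon radiates here": 4+3+1 = 8 (expected 7)
Line 3: "crocodile of each apple": 3+1+1+2 = 7 ✓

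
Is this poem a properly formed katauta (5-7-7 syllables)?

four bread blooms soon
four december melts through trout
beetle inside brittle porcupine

Line 1: four (1), bread (1), blooms (1), soon (1) → 4 (expected 5)
Line 2: four (1), december (3), melts (1), through (1), trout (1) → 7 ✓
Line 3: beetle (2), inside (2), brittle (2), porcupine (3) → 9 (expected 7)

No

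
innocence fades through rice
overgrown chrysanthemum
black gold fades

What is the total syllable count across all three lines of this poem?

Line 1: "innocence fades through rice": 3+1+1+1 = 6
Line 2: "overgrown chrysanthemum": 3+4 = 7
Line 3: "black gold fades": 1+1+1 = 3
Total: 6 + 7 + 3 = 16

16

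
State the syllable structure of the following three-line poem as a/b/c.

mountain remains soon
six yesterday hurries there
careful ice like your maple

Line 1: "mountain remains soon": 2+2+1 = 5
Line 2: "six yesterday hurries there": 1+3+2+1 = 7
Line 3: "careful ice like your maple": 2+1+1+1+2 = 7

5/7/7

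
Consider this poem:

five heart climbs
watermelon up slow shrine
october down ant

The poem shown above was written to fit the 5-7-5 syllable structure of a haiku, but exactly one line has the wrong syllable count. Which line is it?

Line 1

Line 1: five(1) + heart(1) + climbs(1) = 3 (expected 5)
Line 2: watermelon(4) + up(1) + slow(1) + shrine(1) = 7 ✓
Line 3: october(3) + down(1) + ant(1) = 5 ✓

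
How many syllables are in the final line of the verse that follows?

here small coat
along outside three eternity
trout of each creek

The final line: trout (1), of (1), each (1), creek (1) → 4

4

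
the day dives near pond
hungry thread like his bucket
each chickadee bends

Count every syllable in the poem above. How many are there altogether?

17

Line 1: the(1) + day(1) + dives(1) + near(1) + pond(1) = 5
Line 2: hungry(2) + thread(1) + like(1) + his(1) + bucket(2) = 7
Line 3: each(1) + chickadee(3) + bends(1) = 5
Total: 5 + 7 + 5 = 17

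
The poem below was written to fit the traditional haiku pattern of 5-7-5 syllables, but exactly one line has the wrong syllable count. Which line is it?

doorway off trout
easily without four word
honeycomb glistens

Line 1: "doorway off trout": 2+1+1 = 4 (expected 5)
Line 2: "easily without four word": 3+2+1+1 = 7 ✓
Line 3: "honeycomb glistens": 3+2 = 5 ✓

Line 1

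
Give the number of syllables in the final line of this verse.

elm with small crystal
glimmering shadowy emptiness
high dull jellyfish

5

The final line: high (1), dull (1), jellyfish (3) → 5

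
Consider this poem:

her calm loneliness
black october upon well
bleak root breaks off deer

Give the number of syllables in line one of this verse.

5

Line one: her (1), calm (1), loneliness (3) → 5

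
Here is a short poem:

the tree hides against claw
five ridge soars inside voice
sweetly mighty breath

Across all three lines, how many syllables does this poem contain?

Line 1: "the tree hides against claw": 1+1+1+2+1 = 6
Line 2: "five ridge soars inside voice": 1+1+1+2+1 = 6
Line 3: "sweetly mighty breath": 2+2+1 = 5
Total: 6 + 6 + 5 = 17

17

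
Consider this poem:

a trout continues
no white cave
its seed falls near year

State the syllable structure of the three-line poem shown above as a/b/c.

Line 1: "a trout continues": 1+1+3 = 5
Line 2: "no white cave": 1+1+1 = 3
Line 3: "its seed falls near year": 1+1+1+1+1 = 5

5/3/5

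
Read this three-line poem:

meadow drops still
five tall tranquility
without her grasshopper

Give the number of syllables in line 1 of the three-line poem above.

Line 1: "meadow drops still": 2+1+1 = 4

4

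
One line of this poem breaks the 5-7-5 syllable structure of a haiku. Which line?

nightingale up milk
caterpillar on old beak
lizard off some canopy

Line 3

Line 1: "nightingale up milk": 3+1+1 = 5 ✓
Line 2: "caterpillar on old beak": 4+1+1+1 = 7 ✓
Line 3: "lizard off some canopy": 2+1+1+3 = 7 (expected 5)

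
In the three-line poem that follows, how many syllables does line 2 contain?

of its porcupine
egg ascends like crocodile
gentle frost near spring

7

Line 2: egg(1) + ascends(2) + like(1) + crocodile(3) = 7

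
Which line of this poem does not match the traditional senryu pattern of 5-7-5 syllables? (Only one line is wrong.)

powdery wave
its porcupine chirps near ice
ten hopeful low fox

Line 1: powdery(3) + wave(1) = 4 (expected 5)
Line 2: its(1) + porcupine(3) + chirps(1) + near(1) + ice(1) = 7 ✓
Line 3: ten(1) + hopeful(2) + low(1) + fox(1) = 5 ✓

The first line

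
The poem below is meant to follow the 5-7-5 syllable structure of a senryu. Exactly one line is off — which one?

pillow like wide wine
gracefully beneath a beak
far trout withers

The third line

Line 1: pillow(2) + like(1) + wide(1) + wine(1) = 5 ✓
Line 2: gracefully(3) + beneath(2) + a(1) + beak(1) = 7 ✓
Line 3: far(1) + trout(1) + withers(2) = 4 (expected 5)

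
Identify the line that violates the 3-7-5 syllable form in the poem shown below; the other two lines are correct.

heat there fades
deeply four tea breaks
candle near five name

Line 1: "heat there fades": 1+1+1 = 3 ✓
Line 2: "deeply four tea breaks": 2+1+1+1 = 5 (expected 7)
Line 3: "candle near five name": 2+1+1+1 = 5 ✓

Line 2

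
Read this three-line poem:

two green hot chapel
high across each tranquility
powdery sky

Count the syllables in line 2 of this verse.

8

Line 2: high (1), across (2), each (1), tranquility (4) → 8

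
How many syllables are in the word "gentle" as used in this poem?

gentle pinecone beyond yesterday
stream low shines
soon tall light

2

"gentle" has 2 syllables.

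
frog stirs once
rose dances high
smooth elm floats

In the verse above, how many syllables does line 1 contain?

Line 1: frog(1) + stirs(1) + once(1) = 3

3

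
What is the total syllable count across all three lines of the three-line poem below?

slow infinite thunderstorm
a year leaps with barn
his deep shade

Line 1: slow (1), infinite (3), thunderstorm (3) → 7
Line 2: a (1), year (1), leaps (1), with (1), barn (1) → 5
Line 3: his (1), deep (1), shade (1) → 3
Total: 7 + 5 + 3 = 15

15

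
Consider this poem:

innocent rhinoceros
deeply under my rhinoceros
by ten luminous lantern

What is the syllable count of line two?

9

Line two: deeply(2) + under(2) + my(1) + rhinoceros(4) = 9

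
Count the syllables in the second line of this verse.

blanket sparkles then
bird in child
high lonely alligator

3

The second line: "bird in child": 1+1+1 = 3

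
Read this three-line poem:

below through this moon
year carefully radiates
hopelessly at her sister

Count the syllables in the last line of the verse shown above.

The last line: "hopelessly at her sister": 3+1+1+2 = 7

7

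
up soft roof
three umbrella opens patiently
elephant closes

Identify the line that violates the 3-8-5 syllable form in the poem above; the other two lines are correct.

The second line

Line 1: "up soft roof": 1+1+1 = 3 ✓
Line 2: "three umbrella opens patiently": 1+3+2+3 = 9 (expected 8)
Line 3: "elephant closes": 3+2 = 5 ✓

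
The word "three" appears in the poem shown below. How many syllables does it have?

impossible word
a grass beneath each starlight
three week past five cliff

"three" has 1 syllable.

1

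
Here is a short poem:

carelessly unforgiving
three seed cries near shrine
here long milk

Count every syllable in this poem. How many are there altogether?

15

Line 1: carelessly(3) + unforgiving(4) = 7
Line 2: three(1) + seed(1) + cries(1) + near(1) + shrine(1) = 5
Line 3: here(1) + long(1) + milk(1) = 3
Total: 7 + 5 + 3 = 15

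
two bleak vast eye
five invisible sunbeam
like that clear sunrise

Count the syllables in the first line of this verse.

4

The first line: "two bleak vast eye": 1+1+1+1 = 4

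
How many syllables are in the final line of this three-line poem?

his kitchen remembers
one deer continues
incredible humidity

8

The final line: "incredible humidity": 4+4 = 8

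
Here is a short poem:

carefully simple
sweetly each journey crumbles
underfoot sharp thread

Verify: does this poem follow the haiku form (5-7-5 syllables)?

Line 1: carefully(3) + simple(2) = 5 ✓
Line 2: sweetly(2) + each(1) + journey(2) + crumbles(2) = 7 ✓
Line 3: underfoot(3) + sharp(1) + thread(1) = 5 ✓

Yes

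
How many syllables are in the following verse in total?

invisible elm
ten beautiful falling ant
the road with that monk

17

Line 1: invisible (4), elm (1) → 5
Line 2: ten (1), beautiful (3), falling (2), ant (1) → 7
Line 3: the (1), road (1), with (1), that (1), monk (1) → 5
Total: 5 + 7 + 5 = 17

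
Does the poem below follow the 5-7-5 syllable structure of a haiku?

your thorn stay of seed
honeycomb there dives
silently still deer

No

Line 1: your(1) + thorn(1) + stay(1) + of(1) + seed(1) = 5 ✓
Line 2: honeycomb(3) + there(1) + dives(1) = 5 (expected 7)
Line 3: silently(3) + still(1) + deer(1) = 5 ✓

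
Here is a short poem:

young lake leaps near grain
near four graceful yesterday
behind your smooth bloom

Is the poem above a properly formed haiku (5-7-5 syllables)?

Yes

Line 1: young(1) + lake(1) + leaps(1) + near(1) + grain(1) = 5 ✓
Line 2: near(1) + four(1) + graceful(2) + yesterday(3) = 7 ✓
Line 3: behind(2) + your(1) + smooth(1) + bloom(1) = 5 ✓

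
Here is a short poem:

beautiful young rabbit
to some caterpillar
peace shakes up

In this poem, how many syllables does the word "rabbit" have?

2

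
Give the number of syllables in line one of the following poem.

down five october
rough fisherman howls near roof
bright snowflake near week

Line one: down (1), five (1), october (3) → 5

5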